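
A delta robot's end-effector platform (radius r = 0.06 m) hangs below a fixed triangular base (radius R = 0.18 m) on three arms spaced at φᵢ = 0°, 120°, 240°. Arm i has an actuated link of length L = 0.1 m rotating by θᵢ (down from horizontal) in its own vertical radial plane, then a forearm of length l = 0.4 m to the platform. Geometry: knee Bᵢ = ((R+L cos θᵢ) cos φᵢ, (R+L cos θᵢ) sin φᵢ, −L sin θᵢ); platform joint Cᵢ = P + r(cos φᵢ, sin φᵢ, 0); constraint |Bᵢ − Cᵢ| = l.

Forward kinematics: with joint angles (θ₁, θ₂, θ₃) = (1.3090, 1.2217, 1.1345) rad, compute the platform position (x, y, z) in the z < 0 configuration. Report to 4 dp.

φ1=0.0°: virtual centre (0.1459, 0.0000, -0.0966), radius l
S2 = (0.1542·cos120.0°, 0.1542·sin120.0°, -0.0940) = (-0.0771, 0.1335, -0.0940)
arm 3 at φ=240.0°: (R−r)+L cos θ3 = 0.1623;  S3 = (-0.0811, -0.1405, -0.0906)
subtract pairs → two planes through P
[-0.4460 0.2671 0.0052]·P = 0.0020;  [-0.4540 -0.2810 0.0119]·P = 0.0039
Cramer: x(z) = -0.0065+0.0189z;  y(z) = -0.0034+0.0119z
into |P−S₁|² = l²: 1.0005z² + 0.1873z + -0.1274 = 0;  Δ = 0.5451;  z = -0.4626 or 0.2753 → z<0 root = -0.4626
x = -0.0153, y = -0.0089

(-0.0153, -0.0089, -0.4626)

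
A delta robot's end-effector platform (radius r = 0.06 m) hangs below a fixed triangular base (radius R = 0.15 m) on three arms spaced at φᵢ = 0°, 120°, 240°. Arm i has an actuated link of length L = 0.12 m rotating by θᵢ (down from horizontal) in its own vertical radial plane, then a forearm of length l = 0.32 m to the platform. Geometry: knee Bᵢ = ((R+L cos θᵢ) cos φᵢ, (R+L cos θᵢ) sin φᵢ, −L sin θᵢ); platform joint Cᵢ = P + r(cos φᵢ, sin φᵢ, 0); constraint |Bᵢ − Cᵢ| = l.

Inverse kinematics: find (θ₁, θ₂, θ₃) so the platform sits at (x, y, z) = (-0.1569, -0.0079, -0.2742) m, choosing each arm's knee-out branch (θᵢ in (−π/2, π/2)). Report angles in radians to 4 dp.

θ₁ = 1.3087, θ₂ = 0.1745, θ₃ = 0.0873

φ1=0.0° → target in arm frame (-0.1569, -0.0079)
  A cos θ + B sin θ = C:  0.2469·cos θ + -0.2742·sin θ = -0.2009
  γ=atan2(-0.2742,0.2469)=-0.8377;  ψ=arccos(-0.5444)=2.1464;  θ1=γ+ψ≈1.3087
arm 2 (φ=120.0°): x'=0.0716, y'=0.1398
  A cos θ + B sin θ = C:  0.0184·cos θ + -0.2742·sin θ = -0.0295
  γ=atan2(-0.2742,0.0184)=-1.5038;  ψ=arccos(-0.1073)=1.6783;  θ2=γ+ψ≈0.1745
φ3=240.0° → target in arm frame (0.0853, -0.1319)
  A cos θ + B sin θ = C:  0.0047·cos θ + -0.2742·sin θ = -0.0192
  γ=atan2(-0.2742,0.0047)=-1.5536;  ψ=arccos(-0.0701)=1.6409;  θ3=γ+ψ≈0.0873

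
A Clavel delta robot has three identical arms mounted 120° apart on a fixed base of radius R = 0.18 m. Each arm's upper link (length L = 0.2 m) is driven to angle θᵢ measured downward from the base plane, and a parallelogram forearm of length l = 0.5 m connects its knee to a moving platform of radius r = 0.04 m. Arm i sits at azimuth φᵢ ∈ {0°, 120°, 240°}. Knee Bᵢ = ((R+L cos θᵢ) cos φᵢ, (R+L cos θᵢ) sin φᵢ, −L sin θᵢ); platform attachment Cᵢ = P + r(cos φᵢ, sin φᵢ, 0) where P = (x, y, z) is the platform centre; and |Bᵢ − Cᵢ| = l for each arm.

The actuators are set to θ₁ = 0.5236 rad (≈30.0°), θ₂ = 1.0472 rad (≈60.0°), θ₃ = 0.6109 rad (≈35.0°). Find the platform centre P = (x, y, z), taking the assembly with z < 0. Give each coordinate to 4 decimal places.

(0.0700, -0.0892, -0.5277)

arm 1 at φ=0.0°: e+L cos θ1 = 0.3132;  O1 = (0.3132, 0.0000, -0.1000)
arm 2 at φ=120.0°: e+L cos θ2 = 0.2400;  O2 = (-0.1200, 0.2078, -0.1732)
φ3=240.0°: virtual centre (-0.1519, -0.2631, -0.1147), radius l
eliminate P² terms by subtracting sphere 1 from 2 and 3
[-0.8664 0.4157 -0.1464]·P = -0.0205;  [-0.9302 -0.5262 -0.0294]·P = -0.0026
det = 0.8426;  x = 0.0141+-0.1060z,  y = -0.0199+0.1314z
quadratic in z: (1.0285)z²+(0.2582)z+(-0.1501)=0, √Δ=0.8272 → z ∈ {-0.5277, 0.2767}; z = -0.5277 (taking z<0)
x = 0.0700, y = -0.0892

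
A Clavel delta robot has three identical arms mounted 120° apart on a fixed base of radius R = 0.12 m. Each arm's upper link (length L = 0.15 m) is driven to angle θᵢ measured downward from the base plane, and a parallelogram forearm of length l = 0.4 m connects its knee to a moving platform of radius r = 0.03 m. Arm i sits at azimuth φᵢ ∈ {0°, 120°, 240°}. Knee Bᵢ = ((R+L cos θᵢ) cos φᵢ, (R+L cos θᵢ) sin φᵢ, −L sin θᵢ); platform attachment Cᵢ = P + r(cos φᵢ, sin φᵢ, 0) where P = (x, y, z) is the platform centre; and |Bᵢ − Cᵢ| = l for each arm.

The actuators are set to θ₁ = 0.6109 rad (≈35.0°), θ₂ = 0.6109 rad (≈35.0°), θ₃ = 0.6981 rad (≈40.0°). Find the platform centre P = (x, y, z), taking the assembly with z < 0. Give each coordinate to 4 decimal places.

S1 = (0.2129·cos0.0°, 0.2129·sin0.0°, -0.0860) = (0.2129, 0.0000, -0.0860)
arm 2 at φ=120.0°: e+L cos θ2 = 0.2129;  S2 = (-0.1064, 0.1844, -0.0860)
φ3=240.0°: virtual centre (-0.1025, -0.1775, -0.0964), radius l
eliminate P² terms by subtracting sphere 1 from 2 and 3
linear system: -0.6386x+0.3687y = 0.0000−0.0000z; -0.6306x+-0.3549y = -0.0014−-0.0207z
det = 0.4592;  x = 0.0012+-0.0167z,  y = 0.0020+-0.0289z
into |P−S₁|² = l²: 1.0011z² + 0.1790z + -0.1078 = 0;  Δ = 0.4636;  z = -0.4295 or 0.2507 → z<0 root = -0.4295
x = 0.0083, y = 0.0144

(0.0083, 0.0144, -0.4295)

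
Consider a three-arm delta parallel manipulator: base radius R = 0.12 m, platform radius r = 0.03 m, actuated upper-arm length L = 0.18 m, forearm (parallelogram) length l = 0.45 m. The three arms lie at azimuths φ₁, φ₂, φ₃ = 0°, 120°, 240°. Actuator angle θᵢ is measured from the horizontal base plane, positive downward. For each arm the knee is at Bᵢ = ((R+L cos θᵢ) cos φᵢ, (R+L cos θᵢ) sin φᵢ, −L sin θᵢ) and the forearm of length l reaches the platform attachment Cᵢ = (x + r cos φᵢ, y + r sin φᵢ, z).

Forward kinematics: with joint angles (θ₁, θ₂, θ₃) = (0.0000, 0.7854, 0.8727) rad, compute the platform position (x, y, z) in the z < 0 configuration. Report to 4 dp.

(0.1688, 0.0182, -0.4381)

arm 1 at φ=0.0°: e+L cos θ1 = 0.2700;  centre 1 = (0.2700, 0.0000, 0.0000)
arm 2 at φ=120.0°: e+L cos θ2 = 0.2173;  centre 2 = (-0.1086, 0.1882, -0.1273)
arm 3 at φ=240.0°: e+L cos θ3 = 0.2057;  centre 3 = (-0.1028, -0.1781, -0.1379)
subtract pairs → two planes through P
[-0.7573 0.3763 -0.2546]·P = -0.0095;  [-0.7457 -0.3563 -0.2758]·P = -0.0116
det = 0.5504;  x = 0.0141+-0.3533z,  y = 0.0031+-0.0346z
into |P−centre ₁|² = l²: 1.1260z² + 0.1806z + -0.1370 = 0;  Δ = 0.6496;  z = -0.4381 or 0.2777 → z<0 root = -0.4381
x = 0.1688, y = 0.0182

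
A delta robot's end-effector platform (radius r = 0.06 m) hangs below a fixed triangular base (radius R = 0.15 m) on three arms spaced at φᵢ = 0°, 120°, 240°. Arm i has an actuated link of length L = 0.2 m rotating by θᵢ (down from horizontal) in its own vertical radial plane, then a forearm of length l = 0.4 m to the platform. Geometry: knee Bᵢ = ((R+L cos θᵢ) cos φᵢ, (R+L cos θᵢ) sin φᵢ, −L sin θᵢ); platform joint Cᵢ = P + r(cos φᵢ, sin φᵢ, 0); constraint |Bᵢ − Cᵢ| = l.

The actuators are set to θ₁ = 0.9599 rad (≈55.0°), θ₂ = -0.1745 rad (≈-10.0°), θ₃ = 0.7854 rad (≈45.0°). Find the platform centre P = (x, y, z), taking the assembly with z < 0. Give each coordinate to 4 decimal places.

centre 1 = (0.2047·cos0.0°, 0.2047·sin0.0°, -0.1638) = (0.2047, 0.0000, -0.1638)
centre 2 = (0.2870·cos120.0°, 0.2870·sin120.0°, 0.0347) = (-0.1435, 0.2485, 0.0347)
φ3=240.0°: virtual centre (-0.1157, -0.2004, -0.1414), radius l
|centre ₂|²−|centre ₁|² = 0.0148;  |centre ₃|²−|centre ₁|² = 0.0048
plane₁₂: -0.6964x+0.4970y+0.3971z = 0.0148
det = 0.5977;  x = -0.0139+0.3036z,  y = 0.0103+-0.3736z
into |P−centre ₁|² = l²: 1.2317z² + 0.1872z + -0.0852 = 0;  Δ = 0.4551;  z = -0.3498 or 0.1978 → z<0 root = -0.3498
x = -0.1201, y = 0.1410

(-0.1201, 0.1410, -0.3498)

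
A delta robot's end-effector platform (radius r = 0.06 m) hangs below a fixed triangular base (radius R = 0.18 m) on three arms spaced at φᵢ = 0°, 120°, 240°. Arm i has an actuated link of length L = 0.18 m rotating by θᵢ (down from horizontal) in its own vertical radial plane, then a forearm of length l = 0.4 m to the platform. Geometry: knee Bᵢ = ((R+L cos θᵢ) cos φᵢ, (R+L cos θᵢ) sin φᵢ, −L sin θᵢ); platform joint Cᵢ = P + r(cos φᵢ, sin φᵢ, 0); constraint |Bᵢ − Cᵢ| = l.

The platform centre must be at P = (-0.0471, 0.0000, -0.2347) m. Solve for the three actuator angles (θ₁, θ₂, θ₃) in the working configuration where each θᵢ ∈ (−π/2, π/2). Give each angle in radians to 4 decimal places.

φ1=0.0° → target in arm frame (-0.0471, 0.0000)
  A cos θ + B sin θ = C:  0.1671·cos θ + -0.2347·sin θ = 0.1239
  √(A²+B²)=0.2881;  θ1 = -0.9521+1.1264 ≈ 0.1743
rotate P by −φ2: (0.0235, 0.0408, -0.2347)
  e−x'=0.0965;  (l²−L²−(e−x')²−y'²−z²)/2L = 0.1710
  θ2 = atan2(B,A) + arccos(C/0.2537) = -0.3494
rotate P by −φ3: (0.0236, -0.0408, -0.2347)
  A cos θ + B sin θ = C:  0.0964·cos θ + -0.2347·sin θ = 0.1710
  θ3 = atan2(B,A) + arccos(C/0.2537) = -0.3494

θ₁ = 0.1743, θ₂ = -0.3494, θ₃ = -0.3494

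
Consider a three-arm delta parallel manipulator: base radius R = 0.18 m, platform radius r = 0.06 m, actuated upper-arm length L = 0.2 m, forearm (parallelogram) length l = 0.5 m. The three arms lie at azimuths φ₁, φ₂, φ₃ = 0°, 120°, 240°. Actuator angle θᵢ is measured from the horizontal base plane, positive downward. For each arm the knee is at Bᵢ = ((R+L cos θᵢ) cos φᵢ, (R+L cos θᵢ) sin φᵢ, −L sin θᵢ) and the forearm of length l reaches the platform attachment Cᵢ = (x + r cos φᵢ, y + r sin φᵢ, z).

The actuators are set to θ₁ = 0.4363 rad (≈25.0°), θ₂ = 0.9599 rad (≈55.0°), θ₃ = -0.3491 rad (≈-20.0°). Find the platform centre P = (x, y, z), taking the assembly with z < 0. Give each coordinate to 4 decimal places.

φ1=0.0°: virtual centre (0.3013, 0.0000, -0.0845), radius l
centre 2 = (0.2347·cos120.0°, 0.2347·sin120.0°, -0.1638) = (-0.1174, 0.2033, -0.1638)
centre 3 = (0.3079·cos240.0°, 0.3079·sin240.0°, 0.0684) = (-0.1540, -0.2667, 0.0684)
eliminate P² terms by subtracting sphere 1 from 2 and 3
[-0.8372 0.4065 -0.1586]·P = -0.0160;  [-0.9105 -0.5334 0.3059]·P = 0.0016
det = 0.8167;  x = 0.0096+0.0487z,  y = -0.0194+0.4904z
quadratic in z: (1.2428)z²+(0.1216)z+(-0.1574)=0, √Δ=0.8930 → z ∈ {-0.4082, 0.3103}; z = -0.4082 (taking z<0)
x = -0.0102, y = -0.2196

(-0.0102, -0.2196, -0.4082)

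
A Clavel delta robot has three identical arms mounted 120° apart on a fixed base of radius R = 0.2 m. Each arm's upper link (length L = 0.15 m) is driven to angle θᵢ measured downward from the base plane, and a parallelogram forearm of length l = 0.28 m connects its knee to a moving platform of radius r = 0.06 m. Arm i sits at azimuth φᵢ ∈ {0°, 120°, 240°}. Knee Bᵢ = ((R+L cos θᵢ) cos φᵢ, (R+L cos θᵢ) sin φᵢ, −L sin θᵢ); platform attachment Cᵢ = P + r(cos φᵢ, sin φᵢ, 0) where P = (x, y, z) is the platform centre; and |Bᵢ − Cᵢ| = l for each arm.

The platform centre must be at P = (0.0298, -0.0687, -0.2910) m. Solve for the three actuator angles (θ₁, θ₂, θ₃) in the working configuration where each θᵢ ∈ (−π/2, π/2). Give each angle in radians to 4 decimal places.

θ₁ = 0.8729, θ₂ = 1.3965, θ₃ = 0.7855

rotate P by −φ1: (0.0298, -0.0687, -0.2910)
  A cos θ + B sin θ = C:  0.1102·cos θ + -0.2910·sin θ = -0.1521
  θ1 = atan2(B,A) + arccos(C/0.3112) = 0.8729
φ2=120.0° → target in arm frame (-0.0744, 0.0085)
  e−x'=0.2144;  (l²−L²−(e−x')²−y'²−z²)/2L = -0.2494
  γ=atan2(-0.2910,0.2144)=-0.9358;  ψ=arccos(-0.6900)=2.3323;  θ2=γ+ψ≈1.3965
arm 3 (φ=240.0°): x'=0.0446, y'=0.0602
  A=0.0954, B=-0.2910, C=(l²−L²−A²−y'²−z²)/(2L)=-0.1383
  γ=atan2(-0.2910,0.0954)=-1.2540;  ψ=arccos(-0.4517)=2.0395;  θ3=γ+ψ≈0.7855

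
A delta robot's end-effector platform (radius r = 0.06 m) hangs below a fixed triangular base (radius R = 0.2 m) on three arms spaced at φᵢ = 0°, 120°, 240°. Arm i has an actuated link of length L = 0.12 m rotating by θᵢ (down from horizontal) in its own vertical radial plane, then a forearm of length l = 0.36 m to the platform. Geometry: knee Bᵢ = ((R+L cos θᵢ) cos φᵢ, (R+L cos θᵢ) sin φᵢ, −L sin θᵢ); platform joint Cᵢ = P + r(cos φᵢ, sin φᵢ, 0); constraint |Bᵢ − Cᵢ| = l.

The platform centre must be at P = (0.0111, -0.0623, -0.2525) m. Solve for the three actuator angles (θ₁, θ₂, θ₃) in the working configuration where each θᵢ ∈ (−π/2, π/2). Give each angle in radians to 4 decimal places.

θ₁ = -0.0002, θ₂ = 0.5234, θ₃ = -0.3492

rotate P by −φ1: (0.0111, -0.0623, -0.2525)
  e−x'=0.1289;  (l²−L²−(e−x')²−y'²−z²)/2L = 0.1289
  √(A²+B²)=0.2835;  θ1 = -1.0988+1.0986 ≈ -0.0002
arm 2 (φ=120.0°): x'=-0.0595, y'=0.0215
  A=0.1995, B=-0.2525, C=(l²−L²−A²−y'²−z²)/(2L)=0.0466
  γ=atan2(-0.2525,0.1995)=-0.9021;  ψ=arccos(0.1447)=1.4256;  θ2=γ+ψ≈0.5234
rotate P by −φ3: (0.0484, 0.0408, -0.2525)
  A=0.0916, B=-0.2525, C=(l²−L²−A²−y'²−z²)/(2L)=0.1725
  θ3 = atan2(B,A) + arccos(C/0.2686) = -0.3492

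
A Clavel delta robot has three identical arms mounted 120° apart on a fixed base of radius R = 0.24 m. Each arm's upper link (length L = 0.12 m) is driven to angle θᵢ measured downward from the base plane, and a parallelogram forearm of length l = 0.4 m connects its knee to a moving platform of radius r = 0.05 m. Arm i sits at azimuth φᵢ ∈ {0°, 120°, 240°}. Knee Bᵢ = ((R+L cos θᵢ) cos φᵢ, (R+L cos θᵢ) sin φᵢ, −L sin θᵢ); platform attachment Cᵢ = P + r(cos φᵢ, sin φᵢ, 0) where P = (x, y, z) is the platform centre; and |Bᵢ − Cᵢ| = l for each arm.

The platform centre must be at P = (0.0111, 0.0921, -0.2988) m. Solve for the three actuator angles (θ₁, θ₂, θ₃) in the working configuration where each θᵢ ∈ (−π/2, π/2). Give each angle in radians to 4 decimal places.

θ₁ = 0.3489, θ₂ = -0.1744, θ₃ = 0.9595

φ1=0.0° → target in arm frame (0.0111, 0.0921)
  A cos θ + B sin θ = C:  0.1789·cos θ + -0.2988·sin θ = 0.0660
  γ=atan2(-0.2988,0.1789)=-1.0313;  ψ=arccos(0.1894)=1.3802;  θ1=γ+ψ≈0.3489
φ2=120.0° → target in arm frame (0.0742, -0.0557)
  A cos θ + B sin θ = C:  0.1158·cos θ + -0.2988·sin θ = 0.1659
  θ2 = atan2(B,A) + arccos(C/0.3205) = -0.1744
rotate P by −φ3: (-0.0853, -0.0364, -0.2988)
  A=0.2753, B=-0.2988, C=(l²−L²−A²−y'²−z²)/(2L)=-0.0867
  √(A²+B²)=0.4063;  θ3 = -0.8263+1.7858 ≈ 0.9595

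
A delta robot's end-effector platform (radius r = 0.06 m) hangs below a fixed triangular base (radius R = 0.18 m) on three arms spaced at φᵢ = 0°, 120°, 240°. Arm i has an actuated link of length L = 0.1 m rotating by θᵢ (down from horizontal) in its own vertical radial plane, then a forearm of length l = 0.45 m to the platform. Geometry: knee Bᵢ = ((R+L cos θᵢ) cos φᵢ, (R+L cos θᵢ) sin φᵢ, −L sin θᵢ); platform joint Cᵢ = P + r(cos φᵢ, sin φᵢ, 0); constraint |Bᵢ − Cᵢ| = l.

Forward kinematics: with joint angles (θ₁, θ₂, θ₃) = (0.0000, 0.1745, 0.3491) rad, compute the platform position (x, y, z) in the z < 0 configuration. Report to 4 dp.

S1 = (0.2200·cos0.0°, 0.2200·sin0.0°, 0.0000) = (0.2200, 0.0000, 0.0000)
arm 2 at φ=120.0°: ρ2 = 0.2185;  S2 = (-0.1092, 0.1892, -0.0174)
φ3=240.0°: virtual centre (-0.1070, -0.1853, -0.0342), radius l
|S₂|²−|S₁|² = -0.0004;  |S₃|²−|S₁|² = -0.0014
[-0.6585 0.3784 -0.0347]·P = -0.0004;  [-0.6540 -0.3706 -0.0684]·P = -0.0014
det = 0.4915;  x = 0.0014+-0.0789z,  y = 0.0015+-0.0455z
quadratic in z: (1.0083)z²+(0.0343)z+(-0.1547)=0, √Δ=0.7907 → z ∈ {-0.4091, 0.3750}; z = -0.4091 (taking z<0)
x = 0.0336, y = 0.0200

(0.0336, 0.0200, -0.4091)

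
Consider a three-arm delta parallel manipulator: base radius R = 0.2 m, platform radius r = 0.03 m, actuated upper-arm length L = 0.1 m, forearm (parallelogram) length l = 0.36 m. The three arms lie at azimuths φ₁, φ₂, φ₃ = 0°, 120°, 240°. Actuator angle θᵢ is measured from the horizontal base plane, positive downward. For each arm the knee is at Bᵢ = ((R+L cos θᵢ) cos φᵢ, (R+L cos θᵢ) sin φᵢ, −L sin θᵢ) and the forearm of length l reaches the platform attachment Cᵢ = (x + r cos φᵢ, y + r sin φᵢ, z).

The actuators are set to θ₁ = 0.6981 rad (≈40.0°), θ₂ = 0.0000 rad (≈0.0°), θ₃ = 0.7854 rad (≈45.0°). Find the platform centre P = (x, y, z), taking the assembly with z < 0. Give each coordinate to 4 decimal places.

φ1=0.0°: virtual centre (0.2466, 0.0000, -0.0643), radius l
arm 2 at φ=120.0°: e+L cos θ2 = 0.2700;  S2 = (-0.1350, 0.2338, 0.0000)
arm 3 at φ=240.0°: e+L cos θ3 = 0.2407;  S3 = (-0.1204, -0.2085, -0.0707)
eliminate P² terms by subtracting sphere 1 from 2 and 3
[-0.7632 0.4677 0.1286]·P = 0.0080;  [-0.7339 -0.4169 -0.0129]·P = -0.0020
Cramer: x(z) = -0.0036+0.0719z;  y(z) = 0.0111-0.1575z
into |P−S₁|² = l²: 1.0300z² + 0.0890z + -0.0627 = 0;  Δ = 0.2664;  z = -0.2938 or 0.2073 → z<0 root = -0.2938
x = -0.0247, y = 0.0574

(-0.0247, 0.0574, -0.2938)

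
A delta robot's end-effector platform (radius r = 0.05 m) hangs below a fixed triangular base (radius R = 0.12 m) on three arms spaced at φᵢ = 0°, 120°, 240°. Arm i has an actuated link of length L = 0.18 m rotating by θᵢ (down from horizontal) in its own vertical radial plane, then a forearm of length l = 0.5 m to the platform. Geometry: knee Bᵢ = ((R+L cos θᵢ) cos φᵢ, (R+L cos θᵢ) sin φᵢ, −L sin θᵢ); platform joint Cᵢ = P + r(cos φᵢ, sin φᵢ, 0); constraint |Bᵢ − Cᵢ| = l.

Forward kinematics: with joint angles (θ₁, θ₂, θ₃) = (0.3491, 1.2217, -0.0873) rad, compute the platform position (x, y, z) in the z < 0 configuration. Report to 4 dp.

φ1=0.0°: virtual centre (0.2391, 0.0000, -0.0616), radius l
φ2=120.0°: virtual centre (-0.0658, 0.1139, -0.1691), radius l
arm 3 at φ=240.0°: (R−r)+L cos θ3 = 0.2493;  S3 = (-0.1247, -0.2159, 0.0157)
|S₂|²−|S₁|² = -0.0151;  |S₃|²−|S₁|² = 0.0014
linear system: -0.6099x+0.2279y = -0.0151−-0.2151z; -0.7276x+-0.4318y = 0.0014−0.1545z
Cramer: x(z) = 0.0144-0.1344z;  y(z) = -0.0276+0.5844z
into |P−S₁|² = l²: 1.3595z² + 0.1514z + -0.1949 = 0;  Δ = 1.0830;  z = -0.4384 or 0.3271 → z<0 root = -0.4384
x = 0.0733, y = -0.2837

(0.0733, -0.2837, -0.4384)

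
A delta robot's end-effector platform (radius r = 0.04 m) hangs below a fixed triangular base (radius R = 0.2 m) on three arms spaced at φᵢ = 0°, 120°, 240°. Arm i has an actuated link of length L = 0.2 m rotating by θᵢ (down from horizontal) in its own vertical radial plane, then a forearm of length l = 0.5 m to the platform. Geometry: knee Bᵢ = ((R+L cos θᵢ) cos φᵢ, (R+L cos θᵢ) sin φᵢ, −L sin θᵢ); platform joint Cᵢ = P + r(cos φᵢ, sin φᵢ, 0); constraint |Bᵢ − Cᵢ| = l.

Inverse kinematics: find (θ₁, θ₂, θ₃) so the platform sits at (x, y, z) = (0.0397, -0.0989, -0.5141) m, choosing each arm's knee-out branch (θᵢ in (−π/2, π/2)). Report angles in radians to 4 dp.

θ₁ = 0.6110, θ₂ = 1.0473, θ₃ = 0.5237

arm 1 (φ=0.0°): x'=0.0397, y'=-0.0989
  A=0.1203, B=-0.5141, C=(l²−L²−A²−y'²−z²)/(2L)=-0.1964
  γ=atan2(-0.5141,0.1203)=-1.3409;  ψ=arccos(-0.3719)=1.9519;  θ1=γ+ψ≈0.6110
rotate P by −φ2: (-0.1055, 0.0151, -0.5141)
  A=0.2655, B=-0.5141, C=(l²−L²−A²−y'²−z²)/(2L)=-0.3125
  γ=atan2(-0.5141,0.2655)=-1.0941;  ψ=arccos(-0.5402)=2.1414;  θ2=γ+ψ≈1.0473
rotate P by −φ3: (0.0658, 0.0838, -0.5141)
  A cos θ + B sin θ = C:  0.0942·cos θ + -0.5141·sin θ = -0.1755
  γ=atan2(-0.5141,0.0942)=-1.3896;  ψ=arccos(-0.3358)=1.9132;  θ3=γ+ψ≈0.5237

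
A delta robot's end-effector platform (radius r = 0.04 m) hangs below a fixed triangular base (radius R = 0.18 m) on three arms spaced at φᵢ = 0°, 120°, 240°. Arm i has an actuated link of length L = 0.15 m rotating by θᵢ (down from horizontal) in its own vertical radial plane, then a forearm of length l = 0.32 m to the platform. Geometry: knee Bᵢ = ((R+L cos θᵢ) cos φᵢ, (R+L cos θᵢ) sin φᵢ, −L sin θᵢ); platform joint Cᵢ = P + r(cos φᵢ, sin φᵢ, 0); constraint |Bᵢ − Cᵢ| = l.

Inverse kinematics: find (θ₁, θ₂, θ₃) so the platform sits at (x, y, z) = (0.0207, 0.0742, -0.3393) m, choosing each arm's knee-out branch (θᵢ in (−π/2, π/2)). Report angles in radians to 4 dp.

θ₁ = 0.8726, θ₂ = 0.6983, θ₃ = 1.3089

φ1=0.0° → target in arm frame (0.0207, 0.0742)
  e−x'=0.1193;  (l²−L²−(e−x')²−y'²−z²)/2L = -0.1832
  θ1 = atan2(B,A) + arccos(C/0.3597) = 0.8726
φ2=120.0° → target in arm frame (0.0539, -0.0550)
  A cos θ + B sin θ = C:  0.0861·cos θ + -0.3393·sin θ = -0.1522
  √(A²+B²)=0.3501;  θ2 = -1.3223+2.0206 ≈ 0.6983
φ3=240.0° → target in arm frame (-0.0746, -0.0192)
  A cos θ + B sin θ = C:  0.2146·cos θ + -0.3393·sin θ = -0.2722
  √(A²+B²)=0.4015;  θ3 = -1.0068+2.3157 ≈ 1.3089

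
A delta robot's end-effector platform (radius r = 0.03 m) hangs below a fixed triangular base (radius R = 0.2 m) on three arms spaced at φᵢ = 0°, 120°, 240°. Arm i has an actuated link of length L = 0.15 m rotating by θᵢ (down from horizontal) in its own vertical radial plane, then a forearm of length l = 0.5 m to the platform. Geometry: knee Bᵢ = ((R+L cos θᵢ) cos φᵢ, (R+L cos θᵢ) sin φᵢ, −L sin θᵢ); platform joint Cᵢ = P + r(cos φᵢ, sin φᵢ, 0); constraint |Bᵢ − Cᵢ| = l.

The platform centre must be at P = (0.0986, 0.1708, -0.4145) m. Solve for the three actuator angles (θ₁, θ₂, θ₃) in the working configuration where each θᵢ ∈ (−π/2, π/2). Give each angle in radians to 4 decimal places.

θ₁ = 0.0000, θ₂ = -0.0001, θ₃ = 1.2216

rotate P by −φ1: (0.0986, 0.1708, -0.4145)
  A cos θ + B sin θ = C:  0.0714·cos θ + -0.4145·sin θ = 0.0714
  θ1 = atan2(B,A) + arccos(C/0.4206) = 0.0000
rotate P by −φ2: (0.0986, -0.1708, -0.4145)
  e−x'=0.0714;  (l²−L²−(e−x')²−y'²−z²)/2L = 0.0714
  √(A²+B²)=0.4206;  θ2 = -1.4003+1.4002 ≈ -0.0001
φ3=240.0° → target in arm frame (-0.1972, 0.0000)
  A=0.3672, B=-0.4145, C=(l²−L²−A²−y'²−z²)/(2L)=-0.2639
  √(A²+B²)=0.5538;  θ3 = -0.8458+2.0674 ≈ 1.2216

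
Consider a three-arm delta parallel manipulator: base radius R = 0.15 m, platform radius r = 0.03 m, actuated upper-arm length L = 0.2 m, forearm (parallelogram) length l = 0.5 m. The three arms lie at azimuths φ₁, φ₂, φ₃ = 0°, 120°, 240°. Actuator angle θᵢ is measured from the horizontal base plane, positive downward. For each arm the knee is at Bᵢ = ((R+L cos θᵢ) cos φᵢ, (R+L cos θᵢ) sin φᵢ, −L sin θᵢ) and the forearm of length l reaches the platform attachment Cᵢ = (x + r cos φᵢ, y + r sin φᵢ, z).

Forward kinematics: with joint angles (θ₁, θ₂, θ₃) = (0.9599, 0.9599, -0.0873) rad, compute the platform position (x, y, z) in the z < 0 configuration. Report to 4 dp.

S1 = (0.2347·cos0.0°, 0.2347·sin0.0°, -0.1638) = (0.2347, 0.0000, -0.1638)
arm 2 at φ=120.0°: (R−r)+L cos θ2 = 0.2347;  S2 = (-0.1174, 0.2033, -0.1638)
φ3=240.0°: virtual centre (-0.1596, -0.2765, 0.0174), radius l
|S₂|²−|S₁|² = 0.0000;  |S₃|²−|S₁|² = 0.0203
linear system: -0.7042x+0.4065y = 0.0000−0.0000z; -0.7887x+-0.5529y = 0.0203−0.3625z
Cramer: x(z) = -0.0116+0.2076z;  y(z) = -0.0201+0.3596z
sphere 1 gives Az²+Bz+C=0 with A=1.1724, B=0.2109, C=-0.1621;  B²−4AC=0.8045;  roots -0.4725, 0.2926;  negative root z = -0.4725
x = -0.1097, y = -0.1900

(-0.1097, -0.1900, -0.4725)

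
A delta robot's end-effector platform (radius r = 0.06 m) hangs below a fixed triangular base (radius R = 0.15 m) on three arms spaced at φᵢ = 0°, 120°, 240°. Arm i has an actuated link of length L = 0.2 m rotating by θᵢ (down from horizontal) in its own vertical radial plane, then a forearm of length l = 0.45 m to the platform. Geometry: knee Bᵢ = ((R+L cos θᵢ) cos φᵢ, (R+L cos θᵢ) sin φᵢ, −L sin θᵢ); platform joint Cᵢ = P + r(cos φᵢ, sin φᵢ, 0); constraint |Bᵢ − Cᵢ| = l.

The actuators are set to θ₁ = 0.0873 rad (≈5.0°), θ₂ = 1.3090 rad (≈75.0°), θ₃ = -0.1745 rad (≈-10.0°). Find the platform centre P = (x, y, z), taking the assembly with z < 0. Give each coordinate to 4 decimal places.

arm 1 at φ=0.0°: (R−r)+L cos θ1 = 0.2892;  centre 1 = (0.2892, 0.0000, -0.0174)
arm 2 at φ=120.0°: (R−r)+L cos θ2 = 0.1418;  centre 2 = (-0.0709, 0.1228, -0.1932)
arm 3 at φ=240.0°: (R−r)+L cos θ3 = 0.2870;  centre 3 = (-0.1435, -0.2485, 0.0347)
subtract pairs → two planes through P
plane₁₂: -0.7202x+0.2455y+-0.3515z = -0.0265
Cramer: x(z) = 0.0233-0.2613z;  y(z) = -0.0398+0.6649z
into |P−centre ₁|² = l²: 1.5104z² + 0.1210z + -0.1299 = 0;  Δ = 0.7994;  z = -0.3360 or 0.2559 → z<0 root = -0.3360
x = 0.1111, y = -0.2632

(0.1111, -0.2632, -0.3360)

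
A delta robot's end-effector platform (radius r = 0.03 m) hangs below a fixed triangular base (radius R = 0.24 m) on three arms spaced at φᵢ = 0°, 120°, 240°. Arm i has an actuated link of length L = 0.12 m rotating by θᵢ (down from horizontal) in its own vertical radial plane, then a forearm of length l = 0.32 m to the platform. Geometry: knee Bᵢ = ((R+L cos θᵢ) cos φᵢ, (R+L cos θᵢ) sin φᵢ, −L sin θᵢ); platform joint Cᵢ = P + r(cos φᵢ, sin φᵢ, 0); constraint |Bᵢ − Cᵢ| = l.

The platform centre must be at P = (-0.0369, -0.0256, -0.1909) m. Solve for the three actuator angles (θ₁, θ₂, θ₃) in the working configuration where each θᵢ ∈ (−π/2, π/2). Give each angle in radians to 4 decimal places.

rotate P by −φ1: (-0.0369, -0.0256, -0.1909)
  A cos θ + B sin θ = C:  0.2469·cos θ + -0.1909·sin θ = -0.0419
  √(A²+B²)=0.3121;  θ1 = -0.6582+1.7055 ≈ 1.0473
φ2=120.0° → target in arm frame (-0.0037, 0.0448)
  e−x'=0.2137;  (l²−L²−(e−x')²−y'²−z²)/2L = 0.0162
  θ2 = atan2(B,A) + arccos(C/0.2866) = 0.7853
rotate P by −φ3: (0.0406, -0.0192, -0.1909)
  e−x'=0.1694;  (l²−L²−(e−x')²−y'²−z²)/2L = 0.0938
  θ3 = atan2(B,A) + arccos(C/0.2552) = 0.3496

θ₁ = 1.0473, θ₂ = 0.7853, θ₃ = 0.3496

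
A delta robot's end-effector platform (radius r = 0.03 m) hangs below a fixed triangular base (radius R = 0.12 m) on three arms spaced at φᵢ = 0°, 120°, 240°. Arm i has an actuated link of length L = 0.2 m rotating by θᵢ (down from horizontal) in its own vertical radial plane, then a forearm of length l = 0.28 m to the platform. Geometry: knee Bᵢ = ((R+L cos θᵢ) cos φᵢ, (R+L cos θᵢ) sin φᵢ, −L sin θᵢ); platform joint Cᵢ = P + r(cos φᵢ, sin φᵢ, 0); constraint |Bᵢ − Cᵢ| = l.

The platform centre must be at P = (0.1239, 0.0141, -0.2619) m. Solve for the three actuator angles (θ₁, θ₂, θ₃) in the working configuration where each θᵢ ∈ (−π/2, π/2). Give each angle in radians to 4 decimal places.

θ₁ = 0.1745, θ₂ = 1.0474, θ₃ = 1.1344

arm 1 (φ=0.0°): x'=0.1239, y'=0.0141
  e−x'=-0.0339;  (l²−L²−(e−x')²−y'²−z²)/2L = -0.0788
  √(A²+B²)=0.2641;  θ1 = -1.6995+1.8740 ≈ 0.1745
arm 2 (φ=120.0°): x'=-0.0497, y'=-0.1144
  A=0.1397, B=-0.2619, C=(l²−L²−A²−y'²−z²)/(2L)=-0.1570
  γ=atan2(-0.2619,0.1397)=-1.0807;  ψ=arccos(-0.5288)=2.1280;  θ2=γ+ψ≈1.0474
arm 3 (φ=240.0°): x'=-0.0742, y'=0.1003
  A=0.1642, B=-0.2619, C=(l²−L²−A²−y'²−z²)/(2L)=-0.1680
  γ=atan2(-0.2619,0.1642)=-1.0109;  ψ=arccos(-0.5434)=2.1453;  θ3=γ+ψ≈1.1344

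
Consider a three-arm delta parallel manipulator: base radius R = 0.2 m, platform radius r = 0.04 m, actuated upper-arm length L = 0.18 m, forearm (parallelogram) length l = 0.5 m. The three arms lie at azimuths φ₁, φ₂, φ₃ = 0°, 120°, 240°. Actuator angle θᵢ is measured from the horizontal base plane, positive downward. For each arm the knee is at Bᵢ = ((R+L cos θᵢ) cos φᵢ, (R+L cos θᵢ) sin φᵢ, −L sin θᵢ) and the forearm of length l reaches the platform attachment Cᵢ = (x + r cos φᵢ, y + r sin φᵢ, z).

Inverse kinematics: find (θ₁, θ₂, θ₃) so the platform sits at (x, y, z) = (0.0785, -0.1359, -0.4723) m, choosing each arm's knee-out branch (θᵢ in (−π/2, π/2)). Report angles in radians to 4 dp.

arm 1 (φ=0.0°): x'=0.0785, y'=-0.1359
  A=0.0815, B=-0.4723, C=(l²−L²−A²−y'²−z²)/(2L)=-0.0849
  θ1 = atan2(B,A) + arccos(C/0.4793) = 0.3490
rotate P by −φ2: (-0.1569, 0.0000, -0.4723)
  A=0.3169, B=-0.4723, C=(l²−L²−A²−y'²−z²)/(2L)=-0.2942
  γ=atan2(-0.4723,0.3169)=-0.9798;  ψ=arccos(-0.5173)=2.1145;  θ2=γ+ψ≈1.1347
φ3=240.0° → target in arm frame (0.0784, 0.1359)
  e−x'=0.0816;  (l²−L²−(e−x')²−y'²−z²)/2L = -0.0850
  γ=atan2(-0.4723,0.0816)=-1.3998;  ψ=arccos(-0.1773)=1.7491;  θ3=γ+ψ≈0.3493

θ₁ = 0.3490, θ₂ = 1.1347, θ₃ = 0.3493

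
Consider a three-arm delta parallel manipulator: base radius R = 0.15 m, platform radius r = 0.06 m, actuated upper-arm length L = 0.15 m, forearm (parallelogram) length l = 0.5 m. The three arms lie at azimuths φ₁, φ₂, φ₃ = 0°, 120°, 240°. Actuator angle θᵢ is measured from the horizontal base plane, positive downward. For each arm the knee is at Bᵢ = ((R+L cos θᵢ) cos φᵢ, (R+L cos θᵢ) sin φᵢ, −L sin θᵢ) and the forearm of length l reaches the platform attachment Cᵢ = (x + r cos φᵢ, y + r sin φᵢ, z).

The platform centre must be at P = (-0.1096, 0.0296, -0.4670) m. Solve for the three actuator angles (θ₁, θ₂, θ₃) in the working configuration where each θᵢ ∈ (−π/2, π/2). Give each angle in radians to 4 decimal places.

θ₁ = 0.6109, θ₂ = -0.0002, θ₃ = 0.1743

arm 1 (φ=0.0°): x'=-0.1096, y'=0.0296
  A=0.1996, B=-0.4670, C=(l²−L²−A²−y'²−z²)/(2L)=-0.1044
  γ=atan2(-0.4670,0.1996)=-1.1669;  ψ=arccos(-0.2055)=1.7777;  θ1=γ+ψ≈0.6109
rotate P by −φ2: (0.0804, 0.0801, -0.4670)
  A=0.0096, B=-0.4670, C=(l²−L²−A²−y'²−z²)/(2L)=0.0097
  θ2 = atan2(B,A) + arccos(C/0.4671) = -0.0002
rotate P by −φ3: (0.0292, -0.1097, -0.4670)
  e−x'=0.0608;  (l²−L²−(e−x')²−y'²−z²)/2L = -0.0211
  θ3 = atan2(B,A) + arccos(C/0.4709) = 0.1743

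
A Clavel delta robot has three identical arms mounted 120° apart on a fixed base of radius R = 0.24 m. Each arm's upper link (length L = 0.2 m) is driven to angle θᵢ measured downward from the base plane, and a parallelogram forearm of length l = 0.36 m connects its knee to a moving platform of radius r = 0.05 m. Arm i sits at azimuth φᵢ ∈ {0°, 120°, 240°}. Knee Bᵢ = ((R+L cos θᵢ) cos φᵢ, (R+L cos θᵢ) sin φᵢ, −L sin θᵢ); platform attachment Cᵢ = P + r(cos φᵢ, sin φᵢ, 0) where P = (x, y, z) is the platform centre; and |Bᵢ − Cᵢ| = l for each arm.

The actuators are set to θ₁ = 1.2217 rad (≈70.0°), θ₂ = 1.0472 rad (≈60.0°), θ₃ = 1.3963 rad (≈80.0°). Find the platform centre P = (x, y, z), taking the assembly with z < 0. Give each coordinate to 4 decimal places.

(0.0010, 0.0511, -0.4344)

O1 = (0.2584·cos0.0°, 0.2584·sin0.0°, -0.1879) = (0.2584, 0.0000, -0.1879)
O2 = (0.2900·cos120.0°, 0.2900·sin120.0°, -0.1732) = (-0.1450, 0.2511, -0.1732)
φ3=240.0°: virtual centre (-0.1124, -0.1946, -0.1970), radius l
subtract pairs → two planes through P
plane₁₂: -0.8068x+0.5023y+0.0295z = 0.0120
Cramer: x(z) = 0.0026+0.0035z;  y(z) = 0.0280-0.0530z
quadratic in z: (1.0028)z²+(0.3711)z+(-0.0280)=0, √Δ=0.5002 → z ∈ {-0.4344, 0.0644}; z = -0.4344 (taking z<0)
x = 0.0010, y = 0.0511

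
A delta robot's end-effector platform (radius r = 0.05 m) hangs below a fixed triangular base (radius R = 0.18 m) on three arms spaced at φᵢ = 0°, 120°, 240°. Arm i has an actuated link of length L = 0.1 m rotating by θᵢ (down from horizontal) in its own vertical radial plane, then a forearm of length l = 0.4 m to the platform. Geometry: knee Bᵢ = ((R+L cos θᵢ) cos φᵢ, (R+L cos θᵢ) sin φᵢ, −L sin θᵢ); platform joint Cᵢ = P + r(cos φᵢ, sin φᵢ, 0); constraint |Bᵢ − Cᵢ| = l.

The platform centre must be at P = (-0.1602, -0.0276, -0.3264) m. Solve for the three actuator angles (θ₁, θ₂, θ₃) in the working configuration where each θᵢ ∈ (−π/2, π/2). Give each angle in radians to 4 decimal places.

θ₁ = 1.2220, θ₂ = 0.0002, θ₃ = -0.3485

rotate P by −φ1: (-0.1602, -0.0276, -0.3264)
  A cos θ + B sin θ = C:  0.2902·cos θ + -0.3264·sin θ = -0.2076
  √(A²+B²)=0.4368;  θ1 = -0.8440+2.0661 ≈ 1.2220
arm 2 (φ=120.0°): x'=0.0562, y'=0.1525
  A cos θ + B sin θ = C:  0.0738·cos θ + -0.3264·sin θ = 0.0737
  θ2 = atan2(B,A) + arccos(C/0.3346) = 0.0002
rotate P by −φ3: (0.1040, -0.1249, -0.3264)
  A=0.0260, B=-0.3264, C=(l²−L²−A²−y'²−z²)/(2L)=0.1359
  θ3 = atan2(B,A) + arccos(C/0.3274) = -0.3485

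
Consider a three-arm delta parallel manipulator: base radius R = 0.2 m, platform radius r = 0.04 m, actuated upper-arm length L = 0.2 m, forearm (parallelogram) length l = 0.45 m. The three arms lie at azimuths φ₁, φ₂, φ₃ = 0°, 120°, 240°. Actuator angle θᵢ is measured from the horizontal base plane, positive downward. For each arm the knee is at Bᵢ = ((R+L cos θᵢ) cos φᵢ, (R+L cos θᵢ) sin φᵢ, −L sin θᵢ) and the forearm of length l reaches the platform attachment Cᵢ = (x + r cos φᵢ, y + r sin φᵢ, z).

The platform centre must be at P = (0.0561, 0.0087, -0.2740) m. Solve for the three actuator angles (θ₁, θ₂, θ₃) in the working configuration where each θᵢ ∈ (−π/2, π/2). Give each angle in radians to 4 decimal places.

arm 1 (φ=0.0°): x'=0.0561, y'=0.0087
  A=0.1039, B=-0.2740, C=(l²−L²−A²−y'²−z²)/(2L)=0.1914
  θ1 = atan2(B,A) + arccos(C/0.2930) = -0.3492
rotate P by −φ2: (-0.0205, -0.0529, -0.2740)
  e−x'=0.1805;  (l²−L²−(e−x')²−y'²−z²)/2L = 0.1301
  γ=atan2(-0.2740,0.1805)=-0.9882;  ψ=arccos(0.3965)=1.1631;  θ2=γ+ψ≈0.1749
arm 3 (φ=240.0°): x'=-0.0356, y'=0.0442
  A=0.1956, B=-0.2740, C=(l²−L²−A²−y'²−z²)/(2L)=0.1180
  γ=atan2(-0.2740,0.1956)=-0.9509;  ψ=arccos(0.3506)=1.2126;  θ3=γ+ψ≈0.2617

θ₁ = -0.3492, θ₂ = 0.1749, θ₃ = 0.2617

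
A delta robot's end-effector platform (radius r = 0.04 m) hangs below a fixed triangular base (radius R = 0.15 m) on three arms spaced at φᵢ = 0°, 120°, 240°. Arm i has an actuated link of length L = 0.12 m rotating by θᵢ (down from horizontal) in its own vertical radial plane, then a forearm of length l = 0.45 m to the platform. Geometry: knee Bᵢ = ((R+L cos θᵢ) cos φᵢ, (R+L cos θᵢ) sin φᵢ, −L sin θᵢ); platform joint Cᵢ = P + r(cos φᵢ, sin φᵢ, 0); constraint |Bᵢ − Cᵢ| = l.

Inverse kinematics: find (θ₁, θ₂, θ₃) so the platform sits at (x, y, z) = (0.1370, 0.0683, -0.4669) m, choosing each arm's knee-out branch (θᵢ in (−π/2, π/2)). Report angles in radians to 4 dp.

θ₁ = 0.2621, θ₂ = 0.8733, θ₃ = 1.3094

rotate P by −φ1: (0.1370, 0.0683, -0.4669)
  A=-0.0270, B=-0.4669, C=(l²−L²−A²−y'²−z²)/(2L)=-0.1470
  γ=atan2(-0.4669,-0.0270)=-1.6286;  ψ=arccos(-0.3144)=1.8906;  θ1=γ+ψ≈0.2621
φ2=120.0° → target in arm frame (-0.0094, -0.1528)
  A cos θ + B sin θ = C:  0.1194·cos θ + -0.4669·sin θ = -0.2812
  √(A²+B²)=0.4819;  θ2 = -1.3205+2.1938 ≈ 0.8733
arm 3 (φ=240.0°): x'=-0.1276, y'=0.0845
  A=0.2376, B=-0.4669, C=(l²−L²−A²−y'²−z²)/(2L)=-0.3896
  γ=atan2(-0.4669,0.2376)=-1.1000;  ψ=arccos(-0.7437)=2.4094;  θ3=γ+ψ≈1.3094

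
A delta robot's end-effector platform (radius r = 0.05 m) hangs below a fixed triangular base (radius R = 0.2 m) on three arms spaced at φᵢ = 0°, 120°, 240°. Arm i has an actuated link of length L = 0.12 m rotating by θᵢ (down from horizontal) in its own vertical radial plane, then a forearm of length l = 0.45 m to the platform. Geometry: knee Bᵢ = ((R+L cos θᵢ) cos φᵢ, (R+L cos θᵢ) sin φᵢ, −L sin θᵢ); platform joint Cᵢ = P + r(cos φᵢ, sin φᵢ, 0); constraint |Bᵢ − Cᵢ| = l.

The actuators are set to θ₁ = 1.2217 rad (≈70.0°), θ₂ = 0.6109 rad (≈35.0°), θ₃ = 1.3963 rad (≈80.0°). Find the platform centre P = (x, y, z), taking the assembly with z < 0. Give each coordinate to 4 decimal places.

O1 = (0.1910·cos0.0°, 0.1910·sin0.0°, -0.1128) = (0.1910, 0.0000, -0.1128)
arm 2 at φ=120.0°: ρ2 = 0.2483;  O2 = (-0.1241, 0.2150, -0.0688)
φ3=240.0°: virtual centre (-0.0854, -0.1479, -0.1182), radius l
subtract pairs → two planes through P
plane₁₂: -0.6304x+0.4301y+0.0879z = 0.0172
Cramer: x(z) = -0.0058+0.0503z;  y(z) = 0.0314-0.1306z
into |P−O₁|² = l²: 1.0196z² + 0.1975z + -0.1500 = 0;  Δ = 0.6509;  z = -0.4925 or 0.2988 → z<0 root = -0.4925
x = -0.0306, y = 0.0957

(-0.0306, 0.0957, -0.4925)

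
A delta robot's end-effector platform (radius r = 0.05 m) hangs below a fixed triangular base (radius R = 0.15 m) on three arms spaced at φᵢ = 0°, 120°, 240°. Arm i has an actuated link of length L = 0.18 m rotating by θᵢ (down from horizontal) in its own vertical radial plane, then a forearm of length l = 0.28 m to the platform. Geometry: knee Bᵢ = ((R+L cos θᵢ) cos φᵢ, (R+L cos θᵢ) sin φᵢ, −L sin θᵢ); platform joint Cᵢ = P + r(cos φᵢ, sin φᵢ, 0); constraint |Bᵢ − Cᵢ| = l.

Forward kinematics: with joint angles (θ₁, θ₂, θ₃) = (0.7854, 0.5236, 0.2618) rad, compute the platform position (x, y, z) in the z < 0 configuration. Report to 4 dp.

(-0.0426, -0.0219, -0.1987)

φ1=0.0°: virtual centre (0.2273, 0.0000, -0.1273), radius l
φ2=120.0°: virtual centre (-0.1279, 0.2216, -0.0900), radius l
arm 3 at φ=240.0°: e+L cos θ3 = 0.2739;  O3 = (-0.1369, -0.2372, -0.0466)
subtract pairs → two planes through P
linear system: -0.7104x+0.4432y = 0.0057−0.0746z; -0.7284x+-0.4744y = 0.0093−0.1614z
det = 0.6598;  x = -0.0104+0.1620z,  y = -0.0037+0.0915z
sphere 1 gives Az²+Bz+C=0 with A=1.0346, B=0.1769, C=-0.0057;  B²−4AC=0.0549;  roots -0.1987, 0.0278;  negative root z = -0.1987
x = -0.0426, y = -0.0219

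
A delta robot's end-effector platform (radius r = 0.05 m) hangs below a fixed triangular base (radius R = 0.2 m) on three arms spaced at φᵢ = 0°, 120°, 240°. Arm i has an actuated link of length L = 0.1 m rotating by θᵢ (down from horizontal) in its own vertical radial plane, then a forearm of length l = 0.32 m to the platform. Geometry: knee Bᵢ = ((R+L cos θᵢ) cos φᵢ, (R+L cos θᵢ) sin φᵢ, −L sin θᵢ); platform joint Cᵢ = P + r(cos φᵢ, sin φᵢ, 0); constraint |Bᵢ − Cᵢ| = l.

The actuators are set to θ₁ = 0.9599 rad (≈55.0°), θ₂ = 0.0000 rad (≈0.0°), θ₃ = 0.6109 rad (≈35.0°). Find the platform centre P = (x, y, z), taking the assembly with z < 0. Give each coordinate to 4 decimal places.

(-0.0564, 0.0408, -0.2585)

φ1=0.0°: virtual centre (0.2074, 0.0000, -0.0819), radius l
O2 = (0.2500·cos120.0°, 0.2500·sin120.0°, 0.0000) = (-0.1250, 0.2165, 0.0000)
O3 = (0.2319·cos240.0°, 0.2319·sin240.0°, -0.0574) = (-0.1160, -0.2008, -0.0574)
eliminate P² terms by subtracting sphere 1 from 2 and 3
linear system: -0.6647x+0.4330y = 0.0128−0.1638z; -0.6466x+-0.4017y = 0.0074−0.0491z
det = 0.5470;  x = -0.0152+0.1592z,  y = 0.0062+-0.1340z
sphere 1 gives Az²+Bz+C=0 with A=1.0433, B=0.0913, C=-0.0461;  B²−4AC=0.2008;  roots -0.2585, 0.1710;  negative root z = -0.2585
x = -0.0564, y = 0.0408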